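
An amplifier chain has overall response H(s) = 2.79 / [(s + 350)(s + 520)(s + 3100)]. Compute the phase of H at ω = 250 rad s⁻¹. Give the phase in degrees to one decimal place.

∠(j250 + 350) = arctan(250/350) = 35.54°
∠(j250 + 520) = arctan(250/520) = 25.68°
∠(j250 + 3100) = arctan(250/3100) = 4.61°
∠H(j250) = − (35.54° + 25.68° + 4.61°) = -65.83°

-65.8 deg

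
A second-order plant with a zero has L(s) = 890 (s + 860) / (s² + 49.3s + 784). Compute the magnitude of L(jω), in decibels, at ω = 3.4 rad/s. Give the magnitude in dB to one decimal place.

|j3.4 + 860| = √(3.4² + 860²) = 860
|(j3.4)² + 49.3(j3.4) + 784| = |772.44 + j167.62| = 790.4
|L(j3.4)| = 890 × 860 / 790.4 = 968.36
20 log₁₀(968.36) = 59.72 dB

59.7 dB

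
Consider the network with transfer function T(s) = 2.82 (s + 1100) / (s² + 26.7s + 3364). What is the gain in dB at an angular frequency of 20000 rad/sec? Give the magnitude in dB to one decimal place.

|j20000 + 1100| = √(20000² + 1100²) = 2.003e+04
|(j20000)² + 26.7(j20000) + 3364| = |-4e+08 + j5.34e+05| = 4e+08
|T(j20000)| = 2.82 × 2.003e+04 / 4e+08 = 0.00014121
20 log₁₀(0.00014121) = -77.00 dB

-77.0 dB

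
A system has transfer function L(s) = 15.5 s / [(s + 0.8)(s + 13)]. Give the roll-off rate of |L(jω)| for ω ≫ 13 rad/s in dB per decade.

With 1 zero and 2 poles, the high-frequency asymptotic slope is 20 × (1 − 2) = -20 dB/decade.

-20 dB/decade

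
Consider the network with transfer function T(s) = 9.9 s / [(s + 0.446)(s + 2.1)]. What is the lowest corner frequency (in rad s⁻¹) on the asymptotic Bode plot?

Break frequencies occur at each pole and zero magnitude: 0.446 rad s⁻¹, 2.1 rad s⁻¹.
The lowest is 0.446 rad s⁻¹.

0.446 rad s⁻¹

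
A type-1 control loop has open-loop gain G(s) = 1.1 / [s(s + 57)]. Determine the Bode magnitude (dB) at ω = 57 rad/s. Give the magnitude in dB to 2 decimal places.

|j57 + 57| = √(57² + 57²) = 80.61
|j57| = 57
|G(j57)| = 1.1 / (80.61 × 57) = 0.0002394
20 log₁₀(0.0002394) = -72.417 dB

-72.42 dB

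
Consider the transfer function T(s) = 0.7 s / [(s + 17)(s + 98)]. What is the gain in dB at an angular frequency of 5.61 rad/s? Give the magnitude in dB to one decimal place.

-53.0 dB

|j5.61| = 5.61
|j5.61 + 17| = √(5.61² + 17²) = 17.9
|j5.61 + 98| = √(5.61² + 98²) = 98.16
|T(j5.61)| = 0.7 × 5.61 / (17.9 × 98.16) = 0.0022348
20 log₁₀(0.0022348) = -53.02 dB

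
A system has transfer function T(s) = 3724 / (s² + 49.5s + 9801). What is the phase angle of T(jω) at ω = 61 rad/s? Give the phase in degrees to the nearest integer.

∠[(j61)² + 49.5(j61) + 9801] = ∠[6080 + j3019.5] = 26.41°
∠T(j61) = −26.41° = -26.41°

-26 deg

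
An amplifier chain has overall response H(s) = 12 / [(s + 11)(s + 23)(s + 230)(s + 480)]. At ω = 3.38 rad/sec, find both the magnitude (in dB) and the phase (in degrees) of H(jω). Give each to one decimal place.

|H| = -127.8 dB, ∠H = -26.7°

|j3.38 + 11| = √(3.38² + 11²) = 11.51
|j3.38 + 23| = √(3.38² + 23²) = 23.25
|j3.38 + 230| = √(3.38² + 230²) = 230
|j3.38 + 480| = √(3.38² + 480²) = 480
|H(j3.38)| = 12 / (11.51 × 23.25 × 230 × 480) = 4.0626e-07
20 log₁₀(4.0626e-07) = -127.82 dB
∠(j3.38 + 11) = arctan(3.38/11) = 17.08°
∠(j3.38 + 23) = arctan(3.38/23) = 8.36°
∠(j3.38 + 230) = arctan(3.38/230) = 0.84°
∠(j3.38 + 480) = arctan(3.38/480) = 0.40°
∠H(j3.38) = − (17.08° + 8.36° + 0.84° + 0.40°) = -26.69°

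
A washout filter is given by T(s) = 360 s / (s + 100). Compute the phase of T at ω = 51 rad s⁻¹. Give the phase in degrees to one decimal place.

∠(j51) = 90.00°
∠(j51 + 100) = arctan(51/100) = 27.02°
∠T(j51) = 90.00° − 27.02° = 62.98°

63.0°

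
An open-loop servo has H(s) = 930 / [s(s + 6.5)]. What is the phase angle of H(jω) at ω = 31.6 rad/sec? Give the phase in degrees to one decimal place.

∠(j31.6 + 6.5) = arctan(31.6/6.5) = 78.38°
∠(j31.6) = 90.00°
∠H(j31.6) = − (78.38° + 90.00°) = -168.38°

-168.4°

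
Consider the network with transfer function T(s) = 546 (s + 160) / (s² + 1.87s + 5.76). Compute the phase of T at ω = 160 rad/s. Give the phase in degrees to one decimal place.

-134.3°

∠(j160 + 160) = arctan(160/160) = 45.00°
∠[(j160)² + 1.87(j160) + 5.76] = ∠[-25594 + j299.2] = 179.33°
∠T(j160) = 45.00° − 179.33° = -134.33°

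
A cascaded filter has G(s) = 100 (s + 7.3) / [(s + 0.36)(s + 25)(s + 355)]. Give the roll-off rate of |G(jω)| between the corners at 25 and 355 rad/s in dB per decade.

In this band the factors already past their corner are: zero at 7.3, pole at 0.36, pole at 25; net slope = -20 dB/decade.

-20 dB/decade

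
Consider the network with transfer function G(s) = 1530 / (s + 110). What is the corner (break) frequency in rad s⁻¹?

The single real pole at s = −110 gives a corner at ω = 110 rad s⁻¹.

110 rad s⁻¹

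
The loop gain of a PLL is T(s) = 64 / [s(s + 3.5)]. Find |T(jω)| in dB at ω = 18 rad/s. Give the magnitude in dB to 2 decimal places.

-14.25 dB

|j18 + 3.5| = √(18² + 3.5²) = 18.34
|j18| = 18
|T(j18)| = 64 / (18.34 × 18) = 0.1939
20 log₁₀(0.1939) = -14.248 dB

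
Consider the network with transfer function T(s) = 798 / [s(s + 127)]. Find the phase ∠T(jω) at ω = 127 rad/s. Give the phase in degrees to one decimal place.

-135.0°

∠(j127 + 127) = arctan(127/127) = 45.00°
∠(j127) = 90.00°
∠T(j127) = − (45.00° + 90.00°) = -135.00°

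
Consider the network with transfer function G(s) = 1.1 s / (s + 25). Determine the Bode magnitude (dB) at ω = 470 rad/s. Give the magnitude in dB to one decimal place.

0.8 dB

|j470| = 470
|j470 + 25| = √(470² + 25²) = 470.7
|G(j470)| = 1.1 × 470 / 470.7 = 1.0984
20 log₁₀(1.0984) = 0.82 dB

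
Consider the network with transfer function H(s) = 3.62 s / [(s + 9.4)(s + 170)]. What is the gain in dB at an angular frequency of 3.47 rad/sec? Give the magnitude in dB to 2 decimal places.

|j3.47| = 3.47
|j3.47 + 9.4| = √(3.47² + 9.4²) = 10.02
|j3.47 + 170| = √(3.47² + 170²) = 170
|H(j3.47)| = 3.62 × 3.47 / (10.02 × 170) = 0.0073728
20 log₁₀(0.0073728) = -42.647 dB

-42.65 dB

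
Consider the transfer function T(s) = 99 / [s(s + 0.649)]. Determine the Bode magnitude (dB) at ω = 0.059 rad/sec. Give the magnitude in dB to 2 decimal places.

|j0.059 + 0.649| = √(0.059² + 0.649²) = 0.6517
|j0.059| = 0.059
|T(j0.059)| = 99 / (0.6517 × 0.059) = 2574.8
20 log₁₀(2574.8) = 68.215 dB

68.22 dB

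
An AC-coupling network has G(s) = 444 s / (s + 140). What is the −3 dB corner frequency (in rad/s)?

For a single-pole high-pass, the −3 dB point is at the pole: ω = 140 rad/s.

140 rad/s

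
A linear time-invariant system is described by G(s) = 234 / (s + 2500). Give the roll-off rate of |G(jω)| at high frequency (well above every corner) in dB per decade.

-20 dB/decade

With 0 zeros and 1 pole, the high-frequency asymptotic slope is 20 × (0 − 1) = -20 dB/decade.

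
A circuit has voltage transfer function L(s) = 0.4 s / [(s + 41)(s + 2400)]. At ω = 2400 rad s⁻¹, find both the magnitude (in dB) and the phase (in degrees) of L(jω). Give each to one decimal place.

|j2400| = 2400
|j2400 + 41| = √(2400² + 41²) = 2400
|j2400 + 2400| = √(2400² + 2400²) = 3394
|L(j2400)| = 0.4 × 2400 / (2400 × 3394) = 0.00011783
20 log₁₀(0.00011783) = -78.57 dB
∠(j2400) = 90.00°
∠(j2400 + 41) = arctan(2400/41) = 89.02°
∠(j2400 + 2400) = arctan(2400/2400) = 45.00°
∠L(j2400) = 90.00° − (89.02° + 45.00°) = -44.02°

|L| = -78.6 dB, ∠L = -44.0°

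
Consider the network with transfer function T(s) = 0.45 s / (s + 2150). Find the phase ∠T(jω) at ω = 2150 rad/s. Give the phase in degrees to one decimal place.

∠(j2150) = 90.00°
∠(j2150 + 2150) = arctan(2150/2150) = 45.00°
∠T(j2150) = 90.00° − 45.00° = 45.00°

45.0 deg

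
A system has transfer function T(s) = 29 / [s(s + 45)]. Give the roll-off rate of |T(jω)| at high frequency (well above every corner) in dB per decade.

With 0 zeros and 2 poles, the high-frequency asymptotic slope is 20 × (0 − 2) = -40 dB/decade.

-40 dB/decade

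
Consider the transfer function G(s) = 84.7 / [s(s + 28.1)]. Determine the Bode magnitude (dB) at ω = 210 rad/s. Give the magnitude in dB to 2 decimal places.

-54.41 dB

|j210 + 28.1| = √(210² + 28.1²) = 211.9
|j210| = 210
|G(j210)| = 84.7 / (211.9 × 210) = 0.0019037
20 log₁₀(0.0019037) = -54.408 dB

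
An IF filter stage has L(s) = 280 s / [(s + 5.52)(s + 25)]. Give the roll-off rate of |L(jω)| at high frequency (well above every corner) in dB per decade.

-20 dB/decade

With 1 zero and 2 poles, the high-frequency asymptotic slope is 20 × (1 − 2) = -20 dB/decade.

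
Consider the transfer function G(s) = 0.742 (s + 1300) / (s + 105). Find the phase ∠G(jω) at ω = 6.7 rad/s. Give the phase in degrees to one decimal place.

-3.4°

∠(j6.7 + 1300) = arctan(6.7/1300) = 0.30°
∠(j6.7 + 105) = arctan(6.7/105) = 3.65°
∠G(j6.7) = 0.30° − 3.65° = -3.36°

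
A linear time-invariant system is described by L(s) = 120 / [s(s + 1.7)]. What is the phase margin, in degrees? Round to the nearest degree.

9 deg

Gain crossover: |L(jω)| = 1 at ω ≈ 10.9 rad/sec.
∠L(j10.9) = −90° − arctan(10.9/1.7) ≈ -171.13°
PM = 180° + (-171.13°) = 8.87°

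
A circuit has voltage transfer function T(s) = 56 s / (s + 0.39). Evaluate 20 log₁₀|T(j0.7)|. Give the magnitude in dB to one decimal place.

|j0.7| = 0.7
|j0.7 + 0.39| = √(0.7² + 0.39²) = 0.8013
|T(j0.7)| = 56 × 0.7 / 0.8013 = 48.92
20 log₁₀(48.92) = 33.79 dB

33.8 dB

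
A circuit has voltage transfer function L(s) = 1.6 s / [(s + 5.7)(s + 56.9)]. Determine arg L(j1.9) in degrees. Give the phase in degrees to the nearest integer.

70°

∠(j1.9) = 90.00°
∠(j1.9 + 5.7) = arctan(1.9/5.7) = 18.43°
∠(j1.9 + 56.9) = arctan(1.9/56.9) = 1.91°
∠L(j1.9) = 90.00° − (18.43° + 1.91°) = 69.65°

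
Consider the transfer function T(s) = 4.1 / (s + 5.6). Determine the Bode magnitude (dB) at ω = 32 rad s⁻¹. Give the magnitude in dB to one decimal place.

|j32 + 5.6| = √(32² + 5.6²) = 32.49
|T(j32)| = 4.1 / 32.49 = 0.12621
20 log₁₀(0.12621) = -17.98 dB

-18.0 dB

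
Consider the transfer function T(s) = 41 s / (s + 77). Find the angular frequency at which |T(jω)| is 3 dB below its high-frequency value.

77 rad/s

For a single-pole high-pass, the −3 dB point is at the pole: ω = 77 rad/s.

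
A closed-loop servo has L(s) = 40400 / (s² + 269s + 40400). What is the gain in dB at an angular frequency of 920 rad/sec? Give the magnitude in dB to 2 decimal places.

-26.39 dB

|(j920)² + 269(j920) + 40400| = |-8.06e+05 + j2.4748e+05| = 8.431e+05
|L(j920)| = 40400 / 8.431e+05 = 0.047916
20 log₁₀(0.047916) = -26.390 dB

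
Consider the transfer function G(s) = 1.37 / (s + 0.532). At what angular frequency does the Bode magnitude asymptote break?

0.532 rad/s

The single real pole at s = −0.532 gives a corner at ω = 0.532 rad/s.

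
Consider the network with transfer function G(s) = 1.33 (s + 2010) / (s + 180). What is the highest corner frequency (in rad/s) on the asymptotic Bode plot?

2010 rad/s

Break frequencies occur at each pole and zero magnitude: 180 rad/s, 2010 rad/s.
The highest is 2010 rad/s.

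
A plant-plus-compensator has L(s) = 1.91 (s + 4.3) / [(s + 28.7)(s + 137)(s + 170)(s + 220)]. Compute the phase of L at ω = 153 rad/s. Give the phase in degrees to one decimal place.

-115.9 deg

∠(j153 + 4.3) = arctan(153/4.3) = 88.39°
∠(j153 + 28.7) = arctan(153/28.7) = 79.38°
∠(j153 + 137) = arctan(153/137) = 48.16°
∠(j153 + 170) = arctan(153/170) = 41.99°
∠(j153 + 220) = arctan(153/220) = 34.82°
∠L(j153) = 88.39° − (79.38° + 48.16° + 41.99° + 34.82°) = -115.95°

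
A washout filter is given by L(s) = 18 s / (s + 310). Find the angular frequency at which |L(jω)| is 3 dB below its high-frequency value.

For a single-pole high-pass, the −3 dB point is at the pole: ω = 310 rad/s.

310 rad/s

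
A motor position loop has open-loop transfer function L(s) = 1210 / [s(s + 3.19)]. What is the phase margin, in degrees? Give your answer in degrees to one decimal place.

5.3°

Gain crossover: |L(jω)| = 1 at ω ≈ 34.7 rad/s.
∠L(j34.7) = −90° − arctan(34.7/3.19) ≈ -174.75°
PM = 180° + (-174.75°) = 5.25°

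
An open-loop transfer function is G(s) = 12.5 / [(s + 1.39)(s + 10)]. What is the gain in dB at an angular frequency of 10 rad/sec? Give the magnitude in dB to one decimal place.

|j10 + 1.39| = √(10² + 1.39²) = 10.1
|j10 + 10| = √(10² + 10²) = 14.14
|G(j10)| = 12.5 / (10.1 × 14.14) = 0.087547
20 log₁₀(0.087547) = -21.16 dB

-21.2 dB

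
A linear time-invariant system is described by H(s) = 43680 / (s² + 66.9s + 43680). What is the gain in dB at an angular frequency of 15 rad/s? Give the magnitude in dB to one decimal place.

0.0 dB

|(j15)² + 66.9(j15) + 43680| = |43455 + j1003.5| = 4.347e+04
|H(j15)| = 43680 / 4.347e+04 = 1.0049
20 log₁₀(1.0049) = 0.04 dB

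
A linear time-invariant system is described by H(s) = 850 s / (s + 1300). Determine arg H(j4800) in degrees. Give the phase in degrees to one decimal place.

15.2 deg

∠(j4800) = 90.00°
∠(j4800 + 1300) = arctan(4800/1300) = 74.85°
∠H(j4800) = 90.00° − 74.85° = 15.15°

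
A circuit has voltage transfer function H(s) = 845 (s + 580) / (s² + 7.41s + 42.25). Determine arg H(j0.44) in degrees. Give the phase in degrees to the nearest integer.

∠(j0.44 + 580) = arctan(0.44/580) = 0.04°
∠[(j0.44)² + 7.41(j0.44) + 42.25] = ∠[42.056 + j3.2604] = 4.43°
∠H(j0.44) = 0.04° − 4.43° = -4.39°

-4°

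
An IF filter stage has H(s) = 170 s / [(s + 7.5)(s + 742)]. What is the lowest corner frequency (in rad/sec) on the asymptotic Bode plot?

7.5 rad/sec

Break frequencies occur at each pole and zero magnitude: 7.5 rad/sec, 742 rad/sec.
The lowest is 7.5 rad/sec.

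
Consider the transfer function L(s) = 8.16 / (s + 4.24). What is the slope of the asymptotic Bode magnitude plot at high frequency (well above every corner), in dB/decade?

With 0 zeros and 1 pole, the high-frequency asymptotic slope is 20 × (0 − 1) = -20 dB/decade.

-20 dB/decade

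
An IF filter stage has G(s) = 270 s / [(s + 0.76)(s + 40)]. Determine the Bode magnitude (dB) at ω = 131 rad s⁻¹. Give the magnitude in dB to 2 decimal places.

5.89 dB

|j131| = 131
|j131 + 0.76| = √(131² + 0.76²) = 131
|j131 + 40| = √(131² + 40²) = 137
|G(j131)| = 270 × 131 / (131 × 137) = 1.9712
20 log₁₀(1.9712) = 5.895 dB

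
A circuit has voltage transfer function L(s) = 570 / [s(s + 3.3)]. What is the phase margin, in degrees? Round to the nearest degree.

8°

Gain crossover: |L(jω)| = 1 at ω ≈ 23.8 rad/s.
∠L(j23.8) = −90° − arctan(23.8/3.3) ≈ -172.09°
PM = 180° + (-172.09°) = 7.91°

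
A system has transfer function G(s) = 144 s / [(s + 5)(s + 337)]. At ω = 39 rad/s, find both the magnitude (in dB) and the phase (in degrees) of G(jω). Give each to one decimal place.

|j39| = 39
|j39 + 5| = √(39² + 5²) = 39.32
|j39 + 337| = √(39² + 337²) = 339.2
|G(j39)| = 144 × 39 / (39.32 × 339.2) = 0.42102
20 log₁₀(0.42102) = -7.51 dB
∠(j39) = 90.00°
∠(j39 + 5) = arctan(39/5) = 82.69°
∠(j39 + 337) = arctan(39/337) = 6.60°
∠G(j39) = 90.00° − (82.69° + 6.60°) = 0.70°

|G| = -7.5 dB, ∠G = 0.7 deg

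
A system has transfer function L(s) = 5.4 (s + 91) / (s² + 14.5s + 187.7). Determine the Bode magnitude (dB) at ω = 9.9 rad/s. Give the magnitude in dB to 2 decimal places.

|j9.9 + 91| = √(9.9² + 91²) = 91.54
|(j9.9)² + 14.5(j9.9) + 187.7| = |89.69 + j143.55| = 169.3
|L(j9.9)| = 5.4 × 91.54 / 169.3 = 2.9203
20 log₁₀(2.9203) = 9.308 dB

9.31 dB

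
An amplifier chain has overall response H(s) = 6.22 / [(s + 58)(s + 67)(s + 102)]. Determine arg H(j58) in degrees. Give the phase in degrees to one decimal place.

-115.5°

∠(j58 + 58) = arctan(58/58) = 45.00°
∠(j58 + 67) = arctan(58/67) = 40.88°
∠(j58 + 102) = arctan(58/102) = 29.62°
∠H(j58) = − (45.00° + 40.88° + 29.62°) = -115.51°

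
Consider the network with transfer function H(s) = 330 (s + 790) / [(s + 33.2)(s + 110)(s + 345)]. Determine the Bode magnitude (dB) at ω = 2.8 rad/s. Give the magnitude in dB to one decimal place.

-13.7 dB

|j2.8 + 790| = √(2.8² + 790²) = 790
|j2.8 + 33.2| = √(2.8² + 33.2²) = 33.32
|j2.8 + 110| = √(2.8² + 110²) = 110
|j2.8 + 345| = √(2.8² + 345²) = 345
|H(j2.8)| = 330 × 790 / (33.32 × 110 × 345) = 0.20611
20 log₁₀(0.20611) = -13.72 dB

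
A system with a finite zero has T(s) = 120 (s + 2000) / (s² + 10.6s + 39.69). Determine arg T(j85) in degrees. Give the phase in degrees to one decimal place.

∠(j85 + 2000) = arctan(85/2000) = 2.43°
∠[(j85)² + 10.6(j85) + 39.69] = ∠[-7185.3 + j901] = 172.85°
∠T(j85) = 2.43° − 172.85° = -170.42°

-170.4 deg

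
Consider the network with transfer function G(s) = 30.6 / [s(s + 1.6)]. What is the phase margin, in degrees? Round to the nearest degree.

Gain crossover: |G(jω)| = 1 at ω ≈ 5.42 rad/s.
∠G(j5.42) = −90° − arctan(5.42/1.6) ≈ -163.55°
PM = 180° + (-163.55°) = 16.45°

16°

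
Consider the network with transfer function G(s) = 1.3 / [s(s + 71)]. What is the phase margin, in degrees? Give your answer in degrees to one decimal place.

Gain crossover: |G(jω)| = 1 at ω ≈ 0.0183 rad/s.
∠G(j0.0183) = −90° − arctan(0.0183/71) ≈ -90.01°
PM = 180° + (-90.01°) = 89.99°

90.0°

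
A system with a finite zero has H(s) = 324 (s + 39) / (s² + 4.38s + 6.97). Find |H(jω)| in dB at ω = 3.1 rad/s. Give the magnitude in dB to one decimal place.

59.2 dB

|j3.1 + 39| = √(3.1² + 39²) = 39.12
|(j3.1)² + 4.38(j3.1) + 6.97| = |-2.64 + j13.578| = 13.83
|H(j3.1)| = 324 × 39.12 / 13.83 = 916.4
20 log₁₀(916.4) = 59.24 dB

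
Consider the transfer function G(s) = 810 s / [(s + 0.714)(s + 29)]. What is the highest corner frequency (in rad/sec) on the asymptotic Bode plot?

Break frequencies occur at each pole and zero magnitude: 0.714 rad/sec, 29 rad/sec.
The highest is 29 rad/sec.

29 rad/sec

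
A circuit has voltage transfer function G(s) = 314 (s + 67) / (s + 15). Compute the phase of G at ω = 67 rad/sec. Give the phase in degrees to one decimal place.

∠(j67 + 67) = arctan(67/67) = 45.00°
∠(j67 + 15) = arctan(67/15) = 77.38°
∠G(j67) = 45.00° − 77.38° = -32.38°

-32.4°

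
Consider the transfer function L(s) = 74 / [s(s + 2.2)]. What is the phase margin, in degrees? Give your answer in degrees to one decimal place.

14.6°

Gain crossover: |L(jω)| = 1 at ω ≈ 8.46 rad/sec.
∠L(j8.46) = −90° − arctan(8.46/2.2) ≈ -165.43°
PM = 180° + (-165.43°) = 14.57°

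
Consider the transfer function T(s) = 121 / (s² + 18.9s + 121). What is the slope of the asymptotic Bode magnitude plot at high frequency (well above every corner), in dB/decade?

With 0 zeros and 2 poles, the high-frequency asymptotic slope is 20 × (0 − 2) = -40 dB/decade.

-40 dB/decade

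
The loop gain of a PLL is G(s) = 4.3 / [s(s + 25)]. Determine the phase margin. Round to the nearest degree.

Gain crossover: |G(jω)| = 1 at ω ≈ 0.172 rad s⁻¹.
∠G(j0.172) = −90° − arctan(0.172/25) ≈ -90.39°
PM = 180° + (-90.39°) = 89.61°

90°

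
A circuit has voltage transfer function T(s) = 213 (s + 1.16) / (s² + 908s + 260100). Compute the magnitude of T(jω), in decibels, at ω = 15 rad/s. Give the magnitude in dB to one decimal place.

-38.2 dB

|j15 + 1.16| = √(15² + 1.16²) = 15.04
|(j15)² + 908(j15) + 260100| = |2.5988e+05 + j13620| = 2.602e+05
|T(j15)| = 213 × 15.04 / 2.602e+05 = 0.012314
20 log₁₀(0.012314) = -38.19 dB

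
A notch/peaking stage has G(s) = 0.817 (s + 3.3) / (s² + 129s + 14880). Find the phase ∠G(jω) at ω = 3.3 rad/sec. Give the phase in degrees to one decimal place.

43.4°

∠(j3.3 + 3.3) = arctan(3.3/3.3) = 45.00°
∠[(j3.3)² + 129(j3.3) + 14880] = ∠[14869 + j425.7] = 1.64°
∠G(j3.3) = 45.00° − 1.64° = 43.36°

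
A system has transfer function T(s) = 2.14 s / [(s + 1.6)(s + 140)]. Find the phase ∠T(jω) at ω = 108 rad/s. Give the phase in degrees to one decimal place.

-36.8°

∠(j108) = 90.00°
∠(j108 + 1.6) = arctan(108/1.6) = 89.15°
∠(j108 + 140) = arctan(108/140) = 37.65°
∠T(j108) = 90.00° − (89.15° + 37.65°) = -36.80°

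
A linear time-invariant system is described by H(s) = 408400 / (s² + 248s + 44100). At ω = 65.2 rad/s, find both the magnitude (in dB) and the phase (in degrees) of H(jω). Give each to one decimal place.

|(j65.2)² + 248(j65.2) + 44100| = |39849 + j16170| = 4.3e+04
|H(j65.2)| = 408400 / 4.3e+04 = 9.4967
20 log₁₀(9.4967) = 19.55 dB
∠[(j65.2)² + 248(j65.2) + 44100] = ∠[39849 + j16170] = 22.09°
∠H(j65.2) = −22.09° = -22.09°

|H| = 19.6 dB, ∠H = -22.1°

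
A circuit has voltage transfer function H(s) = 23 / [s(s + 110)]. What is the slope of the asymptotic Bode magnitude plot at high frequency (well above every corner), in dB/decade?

-40 dB/decade

With 0 zeros and 2 poles, the high-frequency asymptotic slope is 20 × (0 − 2) = -40 dB/decade.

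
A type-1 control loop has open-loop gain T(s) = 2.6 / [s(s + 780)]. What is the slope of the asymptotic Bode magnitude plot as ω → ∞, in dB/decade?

With 0 zeros and 2 poles, the high-frequency asymptotic slope is 20 × (0 − 2) = -40 dB/decade.

-40 dB/decade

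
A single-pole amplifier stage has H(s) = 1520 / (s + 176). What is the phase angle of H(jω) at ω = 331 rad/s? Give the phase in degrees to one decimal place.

∠(j331 + 176) = arctan(331/176) = 62.00°
∠H(j331) = −62.00° = -62.00°

-62.0°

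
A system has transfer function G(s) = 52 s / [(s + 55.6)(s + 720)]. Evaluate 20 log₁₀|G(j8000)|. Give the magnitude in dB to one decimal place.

|j8000| = 8000
|j8000 + 55.6| = √(8000² + 55.6²) = 8000
|j8000 + 720| = √(8000² + 720²) = 8032
|G(j8000)| = 52 × 8000 / (8000 × 8032) = 0.0064737
20 log₁₀(0.0064737) = -43.78 dB

-43.8 dB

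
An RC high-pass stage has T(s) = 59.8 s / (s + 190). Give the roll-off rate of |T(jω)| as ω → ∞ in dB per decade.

0 dB/decade

With 1 zero and 1 pole, the high-frequency asymptotic slope is 20 × (1 − 1) = 0 dB/decade.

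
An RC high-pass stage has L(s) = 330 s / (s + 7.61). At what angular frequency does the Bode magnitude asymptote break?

7.61 rad s⁻¹

The single real pole at s = −7.61 gives a corner at ω = 7.61 rad s⁻¹.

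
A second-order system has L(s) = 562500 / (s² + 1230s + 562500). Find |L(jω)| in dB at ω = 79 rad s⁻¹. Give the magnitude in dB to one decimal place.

|(j79)² + 1230(j79) + 562500| = |5.5626e+05 + j97170| = 5.647e+05
|L(j79)| = 562500 / 5.647e+05 = 0.99614
20 log₁₀(0.99614) = -0.03 dB

-0.0 dB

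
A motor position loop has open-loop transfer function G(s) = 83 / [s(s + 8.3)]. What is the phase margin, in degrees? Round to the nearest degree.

48°

Gain crossover: |G(jω)| = 1 at ω ≈ 7.44 rad/s.
∠G(j7.44) = −90° − arctan(7.44/8.3) ≈ -131.89°
PM = 180° + (-131.89°) = 48.11°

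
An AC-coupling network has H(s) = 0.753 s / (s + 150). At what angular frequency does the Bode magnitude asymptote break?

150 rad s⁻¹

The single real pole at s = −150 gives a corner at ω = 150 rad s⁻¹.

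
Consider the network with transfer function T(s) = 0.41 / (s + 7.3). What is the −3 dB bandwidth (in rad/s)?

For a single-pole low-pass, the −3 dB point is at the pole: ω = 7.3 rad/s.

7.3 rad/s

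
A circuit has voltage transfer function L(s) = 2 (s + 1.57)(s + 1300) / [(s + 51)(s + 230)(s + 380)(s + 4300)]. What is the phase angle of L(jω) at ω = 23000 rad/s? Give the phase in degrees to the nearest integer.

-171 deg

∠(j23000 + 1.57) = arctan(23000/1.57) = 90.00°
∠(j23000 + 1300) = arctan(23000/1300) = 86.76°
∠(j23000 + 51) = arctan(23000/51) = 89.87°
∠(j23000 + 230) = arctan(23000/230) = 89.43°
∠(j23000 + 380) = arctan(23000/380) = 89.05°
∠(j23000 + 4300) = arctan(23000/4300) = 79.41°
∠L(j23000) = 90.00° + 86.76° − (89.87° + 89.43° + 89.05° + 79.41°) = -171.00°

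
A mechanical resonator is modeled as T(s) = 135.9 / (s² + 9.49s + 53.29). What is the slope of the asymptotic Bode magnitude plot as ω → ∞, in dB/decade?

-40 dB/decade

With 0 zeros and 2 poles, the high-frequency asymptotic slope is 20 × (0 − 2) = -40 dB/decade.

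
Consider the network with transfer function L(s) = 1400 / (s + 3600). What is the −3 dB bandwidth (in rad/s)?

For a single-pole low-pass, the −3 dB point is at the pole: ω = 3600 rad/s.

3600 rad/s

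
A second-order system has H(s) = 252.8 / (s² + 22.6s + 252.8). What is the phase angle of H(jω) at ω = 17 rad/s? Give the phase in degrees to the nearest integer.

∠[(j17)² + 22.6(j17) + 252.8] = ∠[-36.2 + j384.2] = 95.38°
∠H(j17) = −95.38° = -95.38°

-95 deg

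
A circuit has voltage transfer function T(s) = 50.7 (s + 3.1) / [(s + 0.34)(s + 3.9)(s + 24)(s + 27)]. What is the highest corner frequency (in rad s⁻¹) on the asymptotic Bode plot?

Break frequencies occur at each pole and zero magnitude: 0.34 rad s⁻¹, 3.1 rad s⁻¹, 3.9 rad s⁻¹, 24 rad s⁻¹, 27 rad s⁻¹.
The highest is 27 rad s⁻¹.

27 rad s⁻¹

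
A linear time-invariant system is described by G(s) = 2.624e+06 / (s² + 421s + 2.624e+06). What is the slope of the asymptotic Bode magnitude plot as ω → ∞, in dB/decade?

-40 dB/decade

With 0 zeros and 2 poles, the high-frequency asymptotic slope is 20 × (0 − 2) = -40 dB/decade.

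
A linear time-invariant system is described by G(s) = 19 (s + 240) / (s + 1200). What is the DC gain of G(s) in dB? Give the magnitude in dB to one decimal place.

G(0) = 19 × 240 / 1200 = 3.8
20 log₁₀(3.8) = 11.60 dB

11.6 dB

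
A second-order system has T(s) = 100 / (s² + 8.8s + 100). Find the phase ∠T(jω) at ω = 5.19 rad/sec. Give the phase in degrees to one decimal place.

∠[(j5.19)² + 8.8(j5.19) + 100] = ∠[73.064 + j45.672] = 32.01°
∠T(j5.19) = −32.01° = -32.01°

-32.0°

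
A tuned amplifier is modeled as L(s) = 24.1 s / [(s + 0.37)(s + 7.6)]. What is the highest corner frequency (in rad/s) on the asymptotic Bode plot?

Break frequencies occur at each pole and zero magnitude: 0.37 rad/s, 7.6 rad/s.
The highest is 7.6 rad/s.

7.6 rad/s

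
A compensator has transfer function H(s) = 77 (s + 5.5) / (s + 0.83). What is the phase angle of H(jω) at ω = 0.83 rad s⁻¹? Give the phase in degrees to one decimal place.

∠(j0.83 + 5.5) = arctan(0.83/5.5) = 8.58°
∠(j0.83 + 0.83) = arctan(0.83/0.83) = 45.00°
∠H(j0.83) = 8.58° − 45.00° = -36.42°

-36.4 deg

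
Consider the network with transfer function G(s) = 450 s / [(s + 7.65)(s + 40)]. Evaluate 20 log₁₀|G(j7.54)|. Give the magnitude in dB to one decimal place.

|j7.54| = 7.54
|j7.54 + 7.65| = √(7.54² + 7.65²) = 10.74
|j7.54 + 40| = √(7.54² + 40²) = 40.7
|G(j7.54)| = 450 × 7.54 / (10.74 × 40.7) = 7.7605
20 log₁₀(7.7605) = 17.80 dB

17.8 dB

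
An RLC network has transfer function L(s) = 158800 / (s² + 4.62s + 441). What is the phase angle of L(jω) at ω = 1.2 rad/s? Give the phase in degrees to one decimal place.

-0.7 deg

∠[(j1.2)² + 4.62(j1.2) + 441] = ∠[439.56 + j5.544] = 0.72°
∠L(j1.2) = −0.72° = -0.72°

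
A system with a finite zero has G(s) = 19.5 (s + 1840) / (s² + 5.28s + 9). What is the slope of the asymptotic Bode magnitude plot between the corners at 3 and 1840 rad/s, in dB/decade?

-40 dB/decade

In this band the factors already past their corner are: complex pole pair at ωₙ ≈ 3; net slope = -40 dB/decade.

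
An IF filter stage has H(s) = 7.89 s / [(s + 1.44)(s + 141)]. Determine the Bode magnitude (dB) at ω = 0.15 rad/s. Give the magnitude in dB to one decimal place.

|j0.15| = 0.15
|j0.15 + 1.44| = √(0.15² + 1.44²) = 1.448
|j0.15 + 141| = √(0.15² + 141²) = 141
|H(j0.15)| = 7.89 × 0.15 / (1.448 × 141) = 0.0057975
20 log₁₀(0.0057975) = -44.74 dB

-44.7 dB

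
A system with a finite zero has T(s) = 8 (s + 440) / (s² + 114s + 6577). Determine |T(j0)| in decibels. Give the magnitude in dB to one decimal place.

T(0) = 8 × 440 / 6577 = 0.5352
20 log₁₀(0.5352) = -5.43 dB

-5.4 dB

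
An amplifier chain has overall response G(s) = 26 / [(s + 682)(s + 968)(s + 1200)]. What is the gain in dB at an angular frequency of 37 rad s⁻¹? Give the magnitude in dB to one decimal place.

-149.7 dB

|j37 + 682| = √(37² + 682²) = 683
|j37 + 968| = √(37² + 968²) = 968.7
|j37 + 1200| = √(37² + 1200²) = 1201
|G(j37)| = 26 / (683 × 968.7 × 1201) = 3.2732e-08
20 log₁₀(3.2732e-08) = -149.70 dB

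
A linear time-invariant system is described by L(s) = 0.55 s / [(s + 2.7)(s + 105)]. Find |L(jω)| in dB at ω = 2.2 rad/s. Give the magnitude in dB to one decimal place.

|j2.2| = 2.2
|j2.2 + 2.7| = √(2.2² + 2.7²) = 3.483
|j2.2 + 105| = √(2.2² + 105²) = 105
|L(j2.2)| = 0.55 × 2.2 / (3.483 × 105) = 0.003308
20 log₁₀(0.003308) = -49.61 dB

-49.6 dB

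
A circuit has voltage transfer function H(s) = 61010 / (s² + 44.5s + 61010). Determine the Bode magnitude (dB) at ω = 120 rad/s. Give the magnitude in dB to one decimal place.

|(j120)² + 44.5(j120) + 61010| = |46610 + j5340| = 4.691e+04
|H(j120)| = 61010 / 4.691e+04 = 1.3004
20 log₁₀(1.3004) = 2.28 dB

2.3 dB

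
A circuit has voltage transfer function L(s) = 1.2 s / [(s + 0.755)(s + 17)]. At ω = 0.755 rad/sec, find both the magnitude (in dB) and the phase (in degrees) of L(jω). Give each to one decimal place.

|j0.755| = 0.755
|j0.755 + 0.755| = √(0.755² + 0.755²) = 1.068
|j0.755 + 17| = √(0.755² + 17²) = 17.02
|L(j0.755)| = 1.2 × 0.755 / (1.068 × 17.02) = 0.049864
20 log₁₀(0.049864) = -26.04 dB
∠(j0.755) = 90.00°
∠(j0.755 + 0.755) = arctan(0.755/0.755) = 45.00°
∠(j0.755 + 17) = arctan(0.755/17) = 2.54°
∠L(j0.755) = 90.00° − (45.00° + 2.54°) = 42.46°

|L| = -26.0 dB, ∠L = 42.5 deg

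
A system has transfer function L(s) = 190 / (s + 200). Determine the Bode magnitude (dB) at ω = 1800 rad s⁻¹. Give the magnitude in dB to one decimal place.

-19.6 dB

|j1800 + 200| = √(1800² + 200²) = 1811
|L(j1800)| = 190 / 1811 = 0.10491
20 log₁₀(0.10491) = -19.58 dB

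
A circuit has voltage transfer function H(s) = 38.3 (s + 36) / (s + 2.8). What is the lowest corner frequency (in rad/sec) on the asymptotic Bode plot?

Break frequencies occur at each pole and zero magnitude: 2.8 rad/sec, 36 rad/sec.
The lowest is 2.8 rad/sec.

2.8 rad/sec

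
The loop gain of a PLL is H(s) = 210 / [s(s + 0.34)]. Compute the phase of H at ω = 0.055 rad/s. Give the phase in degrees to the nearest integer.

-99 deg

∠(j0.055 + 0.34) = arctan(0.055/0.34) = 9.19°
∠(j0.055) = 90.00°
∠H(j0.055) = − (9.19° + 90.00°) = -99.19°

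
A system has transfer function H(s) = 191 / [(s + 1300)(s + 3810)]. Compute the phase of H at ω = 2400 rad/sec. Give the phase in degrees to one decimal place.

-93.8 deg

∠(j2400 + 1300) = arctan(2400/1300) = 61.56°
∠(j2400 + 3810) = arctan(2400/3810) = 32.21°
∠H(j2400) = − (61.56° + 32.21°) = -93.76°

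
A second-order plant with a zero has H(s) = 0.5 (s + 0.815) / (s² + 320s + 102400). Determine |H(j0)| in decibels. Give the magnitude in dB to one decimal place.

H(0) = 0.5 × 0.815 / 102400 = 3.9795e-06
20 log₁₀(3.9795e-06) = -108.00 dB

-108.0 dB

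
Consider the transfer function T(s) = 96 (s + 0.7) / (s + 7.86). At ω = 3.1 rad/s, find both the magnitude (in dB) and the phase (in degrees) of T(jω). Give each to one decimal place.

|j3.1 + 0.7| = √(3.1² + 0.7²) = 3.178
|j3.1 + 7.86| = √(3.1² + 7.86²) = 8.449
|T(j3.1)| = 96 × 3.178 / 8.449 = 36.109
20 log₁₀(36.109) = 31.15 dB
∠(j3.1 + 0.7) = arctan(3.1/0.7) = 77.28°
∠(j3.1 + 7.86) = arctan(3.1/7.86) = 21.52°
∠T(j3.1) = 77.28° − 21.52° = 55.75°

|T| = 31.2 dB, ∠T = 55.8°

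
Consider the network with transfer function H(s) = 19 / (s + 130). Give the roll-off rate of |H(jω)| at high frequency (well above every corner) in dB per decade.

-20 dB/decade

With 0 zeros and 1 pole, the high-frequency asymptotic slope is 20 × (0 − 1) = -20 dB/decade.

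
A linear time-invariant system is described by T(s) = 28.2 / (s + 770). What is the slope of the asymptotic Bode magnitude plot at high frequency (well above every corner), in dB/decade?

-20 dB/decade

With 0 zeros and 1 pole, the high-frequency asymptotic slope is 20 × (0 − 1) = -20 dB/decade.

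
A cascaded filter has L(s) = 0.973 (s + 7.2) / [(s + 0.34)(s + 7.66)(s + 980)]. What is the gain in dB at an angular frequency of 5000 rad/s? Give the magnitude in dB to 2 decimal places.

-148.36 dB

|j5000 + 7.2| = √(5000² + 7.2²) = 5000
|j5000 + 0.34| = √(5000² + 0.34²) = 5000
|j5000 + 7.66| = √(5000² + 7.66²) = 5000
|j5000 + 980| = √(5000² + 980²) = 5095
|L(j5000)| = 0.973 × 5000 / (5000 × 5000 × 5095) = 3.8193e-08
20 log₁₀(3.8193e-08) = -148.360 dB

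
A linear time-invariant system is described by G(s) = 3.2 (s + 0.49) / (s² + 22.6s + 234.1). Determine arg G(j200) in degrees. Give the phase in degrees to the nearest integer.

∠(j200 + 0.49) = arctan(200/0.49) = 89.86°
∠[(j200)² + 22.6(j200) + 234.1] = ∠[-39766 + j4520] = 173.52°
∠G(j200) = 89.86° − 173.52° = -83.66°

-84°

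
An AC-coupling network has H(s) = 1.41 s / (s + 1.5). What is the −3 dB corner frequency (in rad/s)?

1.5 rad/s

For a single-pole high-pass, the −3 dB point is at the pole: ω = 1.5 rad/s.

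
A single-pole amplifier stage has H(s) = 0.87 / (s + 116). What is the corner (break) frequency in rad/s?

116 rad/s

The single real pole at s = −116 gives a corner at ω = 116 rad/s.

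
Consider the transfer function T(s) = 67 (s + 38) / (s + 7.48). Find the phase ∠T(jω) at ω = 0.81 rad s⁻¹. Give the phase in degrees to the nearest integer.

∠(j0.81 + 38) = arctan(0.81/38) = 1.22°
∠(j0.81 + 7.48) = arctan(0.81/7.48) = 6.18°
∠T(j0.81) = 1.22° − 6.18° = -4.96°

-5°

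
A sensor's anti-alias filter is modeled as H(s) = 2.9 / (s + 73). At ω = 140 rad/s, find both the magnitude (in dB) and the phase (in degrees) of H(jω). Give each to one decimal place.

|j140 + 73| = √(140² + 73²) = 157.9
|H(j140)| = 2.9 / 157.9 = 0.018367
20 log₁₀(0.018367) = -34.72 dB
∠(j140 + 73) = arctan(140/73) = 62.46°
∠H(j140) = −62.46° = -62.46°

|H| = -34.7 dB, ∠H = -62.5 deg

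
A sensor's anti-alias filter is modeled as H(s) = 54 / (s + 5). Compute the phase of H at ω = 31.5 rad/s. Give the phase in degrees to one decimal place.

-81.0°

∠(j31.5 + 5) = arctan(31.5/5) = 80.98°
∠H(j31.5) = −80.98° = -80.98°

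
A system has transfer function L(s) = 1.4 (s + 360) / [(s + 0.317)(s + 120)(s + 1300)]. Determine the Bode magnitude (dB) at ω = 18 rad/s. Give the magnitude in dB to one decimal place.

|j18 + 360| = √(18² + 360²) = 360.4
|j18 + 0.317| = √(18² + 0.317²) = 18
|j18 + 120| = √(18² + 120²) = 121.3
|j18 + 1300| = √(18² + 1300²) = 1300
|L(j18)| = 1.4 × 360.4 / (18 × 121.3 × 1300) = 0.00017768
20 log₁₀(0.00017768) = -75.01 dB

-75.0 dB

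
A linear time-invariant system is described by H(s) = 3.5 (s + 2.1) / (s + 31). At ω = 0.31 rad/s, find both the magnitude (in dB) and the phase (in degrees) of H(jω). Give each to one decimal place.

|H| = -12.4 dB, ∠H = 7.8°

|j0.31 + 2.1| = √(0.31² + 2.1²) = 2.123
|j0.31 + 31| = √(0.31² + 31²) = 31
|H(j0.31)| = 3.5 × 2.123 / 31 = 0.23965
20 log₁₀(0.23965) = -12.41 dB
∠(j0.31 + 2.1) = arctan(0.31/2.1) = 8.40°
∠(j0.31 + 31) = arctan(0.31/31) = 0.57°
∠H(j0.31) = 8.40° − 0.57° = 7.82°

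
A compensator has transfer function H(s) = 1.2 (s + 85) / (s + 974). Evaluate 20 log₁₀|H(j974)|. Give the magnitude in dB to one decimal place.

-1.4 dB

|j974 + 85| = √(974² + 85²) = 977.7
|j974 + 974| = √(974² + 974²) = 1377
|H(j974)| = 1.2 × 977.7 / 1377 = 0.85175
20 log₁₀(0.85175) = -1.39 dB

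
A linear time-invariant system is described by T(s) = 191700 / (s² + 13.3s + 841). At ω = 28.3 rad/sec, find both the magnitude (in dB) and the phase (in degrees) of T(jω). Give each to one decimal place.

|T| = 54.1 dB, ∠T = -83.9°

|(j28.3)² + 13.3(j28.3) + 841| = |40.11 + j376.39| = 378.5
|T(j28.3)| = 191700 / 378.5 = 506.44
20 log₁₀(506.44) = 54.09 dB
∠[(j28.3)² + 13.3(j28.3) + 841] = ∠[40.11 + j376.39] = 83.92°
∠T(j28.3) = −83.92° = -83.92°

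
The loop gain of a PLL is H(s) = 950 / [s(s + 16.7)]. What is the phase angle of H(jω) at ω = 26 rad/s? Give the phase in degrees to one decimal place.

-147.3°

∠(j26 + 16.7) = arctan(26/16.7) = 57.29°
∠(j26) = 90.00°
∠H(j26) = − (57.29° + 90.00°) = -147.29°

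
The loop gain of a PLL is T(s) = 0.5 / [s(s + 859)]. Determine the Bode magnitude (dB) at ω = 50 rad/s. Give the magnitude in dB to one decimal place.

|j50 + 859| = √(50² + 859²) = 860.5
|j50| = 50
|T(j50)| = 0.5 / (860.5 × 50) = 1.1622e-05
20 log₁₀(1.1622e-05) = -98.69 dB

-98.7 dB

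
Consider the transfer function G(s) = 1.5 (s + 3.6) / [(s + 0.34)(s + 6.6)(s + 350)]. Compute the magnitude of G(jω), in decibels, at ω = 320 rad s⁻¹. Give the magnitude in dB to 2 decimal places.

|j320 + 3.6| = √(320² + 3.6²) = 320
|j320 + 0.34| = √(320² + 0.34²) = 320
|j320 + 6.6| = √(320² + 6.6²) = 320.1
|j320 + 350| = √(320² + 350²) = 474.2
|G(j320)| = 1.5 × 320 / (320 × 320.1 × 474.2) = 9.8828e-06
20 log₁₀(9.8828e-06) = -100.102 dB

-100.10 dB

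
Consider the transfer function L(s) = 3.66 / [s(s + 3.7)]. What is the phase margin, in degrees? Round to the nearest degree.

Gain crossover: |L(jω)| = 1 at ω ≈ 0.958 rad/sec.
∠L(j0.958) = −90° − arctan(0.958/3.7) ≈ -104.51°
PM = 180° + (-104.51°) = 75.49°

75°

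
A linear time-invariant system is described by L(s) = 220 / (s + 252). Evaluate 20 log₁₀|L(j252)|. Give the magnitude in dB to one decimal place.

-4.2 dB

|j252 + 252| = √(252² + 252²) = 356.4
|L(j252)| = 220 / 356.4 = 0.61732
20 log₁₀(0.61732) = -4.19 dB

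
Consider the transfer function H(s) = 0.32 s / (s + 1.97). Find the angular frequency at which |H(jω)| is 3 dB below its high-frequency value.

For a single-pole high-pass, the −3 dB point is at the pole: ω = 1.97 rad/s.

1.97 rad/s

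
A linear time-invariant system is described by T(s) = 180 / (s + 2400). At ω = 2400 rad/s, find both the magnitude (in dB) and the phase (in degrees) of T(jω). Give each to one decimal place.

|j2400 + 2400| = √(2400² + 2400²) = 3394
|T(j2400)| = 180 / 3394 = 0.053033
20 log₁₀(0.053033) = -25.51 dB
∠(j2400 + 2400) = arctan(2400/2400) = 45.00°
∠T(j2400) = −45.00° = -45.00°

|T| = -25.5 dB, ∠T = -45.0°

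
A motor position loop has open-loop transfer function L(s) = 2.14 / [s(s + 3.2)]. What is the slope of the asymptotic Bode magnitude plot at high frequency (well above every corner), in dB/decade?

With 0 zeros and 2 poles, the high-frequency asymptotic slope is 20 × (0 − 2) = -40 dB/decade.

-40 dB/decade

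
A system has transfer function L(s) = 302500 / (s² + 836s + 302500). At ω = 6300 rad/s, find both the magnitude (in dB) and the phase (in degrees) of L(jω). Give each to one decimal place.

|L| = -42.4 dB, ∠L = -172.4°

|(j6300)² + 836(j6300) + 302500| = |-3.9388e+07 + j5.2668e+06| = 3.974e+07
|L(j6300)| = 302500 / 3.974e+07 = 0.0076123
20 log₁₀(0.0076123) = -42.37 dB
∠[(j6300)² + 836(j6300) + 302500] = ∠[-3.9388e+07 + j5.2668e+06] = 172.38°
∠L(j6300) = −172.38° = -172.38°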